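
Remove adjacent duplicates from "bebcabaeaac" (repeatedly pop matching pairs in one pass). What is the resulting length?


Input: bebcabaeaac
Stack-based adjacent duplicate removal:
  Read 'b': push. Stack: b
  Read 'e': push. Stack: be
  Read 'b': push. Stack: beb
  Read 'c': push. Stack: bebc
  Read 'a': push. Stack: bebca
  Read 'b': push. Stack: bebcab
  Read 'a': push. Stack: bebcaba
  Read 'e': push. Stack: bebcabae
  Read 'a': push. Stack: bebcabaea
  Read 'a': matches stack top 'a' => pop. Stack: bebcabae
  Read 'c': push. Stack: bebcabaec
Final stack: "bebcabaec" (length 9)

9


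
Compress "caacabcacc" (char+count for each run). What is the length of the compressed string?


Input: caacabcacc
Runs:
  'c' x 1 => "c1"
  'a' x 2 => "a2"
  'c' x 1 => "c1"
  'a' x 1 => "a1"
  'b' x 1 => "b1"
  'c' x 1 => "c1"
  'a' x 1 => "a1"
  'c' x 2 => "c2"
Compressed: "c1a2c1a1b1c1a1c2"
Compressed length: 16

16


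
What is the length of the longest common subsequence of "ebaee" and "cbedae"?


LCS of "ebaee" and "cbedae"
DP table:
           c    b    e    d    a    e
      0    0    0    0    0    0    0
  e   0    0    0    1    1    1    1
  b   0    0    1    1    1    1    1
  a   0    0    1    1    1    2    2
  e   0    0    1    2    2    2    3
  e   0    0    1    2    2    2    3
LCS length = dp[5][6] = 3

3


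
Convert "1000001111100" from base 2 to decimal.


Input: "1000001111100" in base 2
Positional expansion:
  Digit '1' (value 1) x 2^12 = 4096
  Digit '0' (value 0) x 2^11 = 0
  Digit '0' (value 0) x 2^10 = 0
  Digit '0' (value 0) x 2^9 = 0
  Digit '0' (value 0) x 2^8 = 0
  Digit '0' (value 0) x 2^7 = 0
  Digit '1' (value 1) x 2^6 = 64
  Digit '1' (value 1) x 2^5 = 32
  Digit '1' (value 1) x 2^4 = 16
  Digit '1' (value 1) x 2^3 = 8
  Digit '1' (value 1) x 2^2 = 4
  Digit '0' (value 0) x 2^1 = 0
  Digit '0' (value 0) x 2^0 = 0
Sum = 4220

4220


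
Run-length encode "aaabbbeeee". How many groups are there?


Input: aaabbbeeee
Scanning for consecutive runs:
  Group 1: 'a' x 3 (positions 0-2)
  Group 2: 'b' x 3 (positions 3-5)
  Group 3: 'e' x 4 (positions 6-9)
Total groups: 3

3


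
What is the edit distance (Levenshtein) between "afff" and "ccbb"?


Computing edit distance: "afff" -> "ccbb"
DP table:
           c    c    b    b
      0    1    2    3    4
  a   1    1    2    3    4
  f   2    2    2    3    4
  f   3    3    3    3    4
  f   4    4    4    4    4
Edit distance = dp[4][4] = 4

4


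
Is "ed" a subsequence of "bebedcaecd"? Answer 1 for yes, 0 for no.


Check if "ed" is a subsequence of "bebedcaecd"
Greedy scan:
  Position 0 ('b'): no match needed
  Position 1 ('e'): matches sub[0] = 'e'
  Position 2 ('b'): no match needed
  Position 3 ('e'): no match needed
  Position 4 ('d'): matches sub[1] = 'd'
  Position 5 ('c'): no match needed
  Position 6 ('a'): no match needed
  Position 7 ('e'): no match needed
  Position 8 ('c'): no match needed
  Position 9 ('d'): no match needed
All 2 characters matched => is a subsequence

1


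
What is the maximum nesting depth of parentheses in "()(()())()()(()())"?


Input: "()(()())()()(()())"
Tracking depth:
  Position 0 '(': depth becomes 1
  Position 1 ')': depth becomes 0
  Position 2 '(': depth becomes 1
  Position 3 '(': depth becomes 2
  Position 4 ')': depth becomes 1
  Position 5 '(': depth becomes 2
  Position 6 ')': depth becomes 1
  Position 7 ')': depth becomes 0
  Position 8 '(': depth becomes 1
  Position 9 ')': depth becomes 0
  Position 10 '(': depth becomes 1
  Position 11 ')': depth becomes 0
  Position 12 '(': depth becomes 1
  Position 13 '(': depth becomes 2
  Position 14 ')': depth becomes 1
  Position 15 '(': depth becomes 2
  Position 16 ')': depth becomes 1
  Position 17 ')': depth becomes 0
Maximum depth reached: 2

2


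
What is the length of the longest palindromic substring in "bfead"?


Input: "bfead"
Checking substrings for palindromes:
  No multi-char palindromic substrings found
Longest palindromic substring: "b" with length 1

1


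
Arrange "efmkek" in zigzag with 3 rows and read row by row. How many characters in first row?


Zigzag "efmkek" into 3 rows:
Placing characters:
  'e' => row 0
  'f' => row 1
  'm' => row 2
  'k' => row 1
  'e' => row 0
  'k' => row 1
Rows:
  Row 0: "ee"
  Row 1: "fkk"
  Row 2: "m"
First row length: 2

2


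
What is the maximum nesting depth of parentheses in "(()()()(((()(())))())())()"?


Input: "(()()()(((()(())))())())()"
Tracking depth:
  Position 0 '(': depth becomes 1
  Position 1 '(': depth becomes 2
  Position 2 ')': depth becomes 1
  Position 3 '(': depth becomes 2
  Position 4 ')': depth becomes 1
  Position 5 '(': depth becomes 2
  Position 6 ')': depth becomes 1
  Position 7 '(': depth becomes 2
  Position 8 '(': depth becomes 3
  Position 9 '(': depth becomes 4
  Position 10 '(': depth becomes 5
  Position 11 ')': depth becomes 4
  Position 12 '(': depth becomes 5
  Position 13 '(': depth becomes 6
  Position 14 ')': depth becomes 5
  Position 15 ')': depth becomes 4
  Position 16 ')': depth becomes 3
  Position 17 ')': depth becomes 2
  Position 18 '(': depth becomes 3
  Position 19 ')': depth becomes 2
  Position 20 ')': depth becomes 1
  Position 21 '(': depth becomes 2
  Position 22 ')': depth becomes 1
  Position 23 ')': depth becomes 0
  Position 24 '(': depth becomes 1
  Position 25 ')': depth becomes 0
Maximum depth reached: 6

6


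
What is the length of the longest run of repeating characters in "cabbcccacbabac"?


Input: "cabbcccacbabac"
Scanning for longest run:
  Position 1 ('a'): new char, reset run to 1
  Position 2 ('b'): new char, reset run to 1
  Position 3 ('b'): continues run of 'b', length=2
  Position 4 ('c'): new char, reset run to 1
  Position 5 ('c'): continues run of 'c', length=2
  Position 6 ('c'): continues run of 'c', length=3
  Position 7 ('a'): new char, reset run to 1
  Position 8 ('c'): new char, reset run to 1
  Position 9 ('b'): new char, reset run to 1
  Position 10 ('a'): new char, reset run to 1
  Position 11 ('b'): new char, reset run to 1
  Position 12 ('a'): new char, reset run to 1
  Position 13 ('c'): new char, reset run to 1
Longest run: 'c' with length 3

3


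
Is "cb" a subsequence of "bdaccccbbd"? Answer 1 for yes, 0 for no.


Check if "cb" is a subsequence of "bdaccccbbd"
Greedy scan:
  Position 0 ('b'): no match needed
  Position 1 ('d'): no match needed
  Position 2 ('a'): no match needed
  Position 3 ('c'): matches sub[0] = 'c'
  Position 4 ('c'): no match needed
  Position 5 ('c'): no match needed
  Position 6 ('c'): no match needed
  Position 7 ('b'): matches sub[1] = 'b'
  Position 8 ('b'): no match needed
  Position 9 ('d'): no match needed
All 2 characters matched => is a subsequence

1


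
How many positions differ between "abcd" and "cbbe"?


Comparing "abcd" and "cbbe" position by position:
  Position 0: 'a' vs 'c' => DIFFER
  Position 1: 'b' vs 'b' => same
  Position 2: 'c' vs 'b' => DIFFER
  Position 3: 'd' vs 'e' => DIFFER
Positions that differ: 3

3


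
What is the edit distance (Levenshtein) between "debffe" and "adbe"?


Computing edit distance: "debffe" -> "adbe"
DP table:
           a    d    b    e
      0    1    2    3    4
  d   1    1    1    2    3
  e   2    2    2    2    2
  b   3    3    3    2    3
  f   4    4    4    3    3
  f   5    5    5    4    4
  e   6    6    6    5    4
Edit distance = dp[6][4] = 4

4


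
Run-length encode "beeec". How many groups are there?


Input: beeec
Scanning for consecutive runs:
  Group 1: 'b' x 1 (positions 0-0)
  Group 2: 'e' x 3 (positions 1-3)
  Group 3: 'c' x 1 (positions 4-4)
Total groups: 3

3


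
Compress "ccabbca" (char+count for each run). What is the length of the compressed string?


Input: ccabbca
Runs:
  'c' x 2 => "c2"
  'a' x 1 => "a1"
  'b' x 2 => "b2"
  'c' x 1 => "c1"
  'a' x 1 => "a1"
Compressed: "c2a1b2c1a1"
Compressed length: 10

10


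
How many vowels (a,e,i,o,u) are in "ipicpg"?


Input: ipicpg
Checking each character:
  'i' at position 0: vowel (running total: 1)
  'p' at position 1: consonant
  'i' at position 2: vowel (running total: 2)
  'c' at position 3: consonant
  'p' at position 4: consonant
  'g' at position 5: consonant
Total vowels: 2

2


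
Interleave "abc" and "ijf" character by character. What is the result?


Interleaving "abc" and "ijf":
  Position 0: 'a' from first, 'i' from second => "ai"
  Position 1: 'b' from first, 'j' from second => "bj"
  Position 2: 'c' from first, 'f' from second => "cf"
Result: aibjcf

aibjcf


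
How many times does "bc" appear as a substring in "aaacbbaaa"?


Searching for "bc" in "aaacbbaaa"
Scanning each position:
  Position 0: "aa" => no
  Position 1: "aa" => no
  Position 2: "ac" => no
  Position 3: "cb" => no
  Position 4: "bb" => no
  Position 5: "ba" => no
  Position 6: "aa" => no
  Position 7: "aa" => no
Total occurrences: 0

0


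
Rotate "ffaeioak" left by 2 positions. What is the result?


Input: "ffaeioak", rotate left by 2
First 2 characters: "ff"
Remaining characters: "aeioak"
Concatenate remaining + first: "aeioak" + "ff" = "aeioakff"

aeioakff


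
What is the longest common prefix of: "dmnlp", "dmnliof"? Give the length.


Words: dmnlp, dmnliof
  Position 0: all 'd' => match
  Position 1: all 'm' => match
  Position 2: all 'n' => match
  Position 3: all 'l' => match
  Position 4: ('p', 'i') => mismatch, stop
LCP = "dmnl" (length 4)

4


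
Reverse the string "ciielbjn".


Input: ciielbjn
Reading characters right to left:
  Position 7: 'n'
  Position 6: 'j'
  Position 5: 'b'
  Position 4: 'l'
  Position 3: 'e'
  Position 2: 'i'
  Position 1: 'i'
  Position 0: 'c'
Reversed: njbleiic

njbleiic


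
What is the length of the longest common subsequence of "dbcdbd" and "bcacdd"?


LCS of "dbcdbd" and "bcacdd"
DP table:
           b    c    a    c    d    d
      0    0    0    0    0    0    0
  d   0    0    0    0    0    1    1
  b   0    1    1    1    1    1    1
  c   0    1    2    2    2    2    2
  d   0    1    2    2    2    3    3
  b   0    1    2    2    2    3    3
  d   0    1    2    2    2    3    4
LCS length = dp[6][6] = 4

4


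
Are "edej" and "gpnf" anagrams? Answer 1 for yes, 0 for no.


Strings: "edej", "gpnf"
Sorted first:  deej
Sorted second: fgnp
Differ at position 0: 'd' vs 'f' => not anagrams

0


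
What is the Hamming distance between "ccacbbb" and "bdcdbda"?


Comparing "ccacbbb" and "bdcdbda" position by position:
  Position 0: 'c' vs 'b' => differ
  Position 1: 'c' vs 'd' => differ
  Position 2: 'a' vs 'c' => differ
  Position 3: 'c' vs 'd' => differ
  Position 4: 'b' vs 'b' => same
  Position 5: 'b' vs 'd' => differ
  Position 6: 'b' vs 'a' => differ
Total differences (Hamming distance): 6

6


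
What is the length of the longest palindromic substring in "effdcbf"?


Input: "effdcbf"
Checking substrings for palindromes:
  [1:3] "ff" (len 2) => palindrome
Longest palindromic substring: "ff" with length 2

2


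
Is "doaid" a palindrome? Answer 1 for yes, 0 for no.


Input: doaid
Reversed: diaod
  Compare pos 0 ('d') with pos 4 ('d'): match
  Compare pos 1 ('o') with pos 3 ('i'): MISMATCH
Result: not a palindrome

0


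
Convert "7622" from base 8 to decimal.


Input: "7622" in base 8
Positional expansion:
  Digit '7' (value 7) x 8^3 = 3584
  Digit '6' (value 6) x 8^2 = 384
  Digit '2' (value 2) x 8^1 = 16
  Digit '2' (value 2) x 8^0 = 2
Sum = 3986

3986


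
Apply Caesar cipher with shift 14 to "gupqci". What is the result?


Caesar cipher: shift "gupqci" by 14
  'g' (pos 6) + 14 = pos 20 = 'u'
  'u' (pos 20) + 14 = pos 8 = 'i'
  'p' (pos 15) + 14 = pos 3 = 'd'
  'q' (pos 16) + 14 = pos 4 = 'e'
  'c' (pos 2) + 14 = pos 16 = 'q'
  'i' (pos 8) + 14 = pos 22 = 'w'
Result: uideqw

uideqw


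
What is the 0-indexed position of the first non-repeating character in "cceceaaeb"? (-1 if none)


Input: cceceaaeb
Character frequencies:
  'a': 2
  'b': 1
  'c': 3
  'e': 3
Scanning left to right for freq == 1:
  Position 0 ('c'): freq=3, skip
  Position 1 ('c'): freq=3, skip
  Position 2 ('e'): freq=3, skip
  Position 3 ('c'): freq=3, skip
  Position 4 ('e'): freq=3, skip
  Position 5 ('a'): freq=2, skip
  Position 6 ('a'): freq=2, skip
  Position 7 ('e'): freq=3, skip
  Position 8 ('b'): unique! => answer = 8

8


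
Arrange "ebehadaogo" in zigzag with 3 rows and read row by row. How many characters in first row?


Zigzag "ebehadaogo" into 3 rows:
Placing characters:
  'e' => row 0
  'b' => row 1
  'e' => row 2
  'h' => row 1
  'a' => row 0
  'd' => row 1
  'a' => row 2
  'o' => row 1
  'g' => row 0
  'o' => row 1
Rows:
  Row 0: "eag"
  Row 1: "bhdoo"
  Row 2: "ea"
First row length: 3

3


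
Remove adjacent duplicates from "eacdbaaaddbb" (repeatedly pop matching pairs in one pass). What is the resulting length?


Input: eacdbaaaddbb
Stack-based adjacent duplicate removal:
  Read 'e': push. Stack: e
  Read 'a': push. Stack: ea
  Read 'c': push. Stack: eac
  Read 'd': push. Stack: eacd
  Read 'b': push. Stack: eacdb
  Read 'a': push. Stack: eacdba
  Read 'a': matches stack top 'a' => pop. Stack: eacdb
  Read 'a': push. Stack: eacdba
  Read 'd': push. Stack: eacdbad
  Read 'd': matches stack top 'd' => pop. Stack: eacdba
  Read 'b': push. Stack: eacdbab
  Read 'b': matches stack top 'b' => pop. Stack: eacdba
Final stack: "eacdba" (length 6)

6


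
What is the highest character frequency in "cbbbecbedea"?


Input: cbbbecbedea
Character counts:
  'a': 1
  'b': 4
  'c': 2
  'd': 1
  'e': 3
Maximum frequency: 4

4


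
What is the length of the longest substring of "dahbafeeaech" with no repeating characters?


Input: "dahbafeeaech"
Sliding window (track last position of each char):
  Position 0 ('d'): window [0,0] length 1 -- new best
  Position 1 ('a'): window [0,1] length 2 -- new best
  Position 2 ('h'): window [0,2] length 3 -- new best
  Position 3 ('b'): window [0,3] length 4 -- new best
  Position 4 ('a'): repeat (last at 1), move window start to 2
  Position 4 ('a'): window [2,4] length 3
  Position 5 ('f'): window [2,5] length 4
  Position 6 ('e'): window [2,6] length 5 -- new best
  Position 7 ('e'): repeat (last at 6), move window start to 7
  Position 7 ('e'): window [7,7] length 1
  Position 8 ('a'): window [7,8] length 2
  Position 9 ('e'): repeat (last at 7), move window start to 8
  Position 9 ('e'): window [8,9] length 2
  Position 10 ('c'): window [8,10] length 3
  Position 11 ('h'): window [8,11] length 4
Longest substring with no repeats: "hbafe" with length 5

5


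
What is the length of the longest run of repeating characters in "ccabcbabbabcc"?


Input: "ccabcbabbabcc"
Scanning for longest run:
  Position 1 ('c'): continues run of 'c', length=2
  Position 2 ('a'): new char, reset run to 1
  Position 3 ('b'): new char, reset run to 1
  Position 4 ('c'): new char, reset run to 1
  Position 5 ('b'): new char, reset run to 1
  Position 6 ('a'): new char, reset run to 1
  Position 7 ('b'): new char, reset run to 1
  Position 8 ('b'): continues run of 'b', length=2
  Position 9 ('a'): new char, reset run to 1
  Position 10 ('b'): new char, reset run to 1
  Position 11 ('c'): new char, reset run to 1
  Position 12 ('c'): continues run of 'c', length=2
Longest run: 'c' with length 2

2


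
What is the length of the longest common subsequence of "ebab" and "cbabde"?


LCS of "ebab" and "cbabde"
DP table:
           c    b    a    b    d    e
      0    0    0    0    0    0    0
  e   0    0    0    0    0    0    1
  b   0    0    1    1    1    1    1
  a   0    0    1    2    2    2    2
  b   0    0    1    2    3    3    3
LCS length = dp[4][6] = 3

3


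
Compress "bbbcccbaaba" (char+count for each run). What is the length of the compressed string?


Input: bbbcccbaaba
Runs:
  'b' x 3 => "b3"
  'c' x 3 => "c3"
  'b' x 1 => "b1"
  'a' x 2 => "a2"
  'b' x 1 => "b1"
  'a' x 1 => "a1"
Compressed: "b3c3b1a2b1a1"
Compressed length: 12

12


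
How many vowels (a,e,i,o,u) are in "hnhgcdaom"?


Input: hnhgcdaom
Checking each character:
  'h' at position 0: consonant
  'n' at position 1: consonant
  'h' at position 2: consonant
  'g' at position 3: consonant
  'c' at position 4: consonant
  'd' at position 5: consonant
  'a' at position 6: vowel (running total: 1)
  'o' at position 7: vowel (running total: 2)
  'm' at position 8: consonant
Total vowels: 2

2


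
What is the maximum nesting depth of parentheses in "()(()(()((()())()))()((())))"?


Input: "()(()(()((()())()))()((())))"
Tracking depth:
  Position 0 '(': depth becomes 1
  Position 1 ')': depth becomes 0
  Position 2 '(': depth becomes 1
  Position 3 '(': depth becomes 2
  Position 4 ')': depth becomes 1
  Position 5 '(': depth becomes 2
  Position 6 '(': depth becomes 3
  Position 7 ')': depth becomes 2
  Position 8 '(': depth becomes 3
  Position 9 '(': depth becomes 4
  Position 10 '(': depth becomes 5
  Position 11 ')': depth becomes 4
  Position 12 '(': depth becomes 5
  Position 13 ')': depth becomes 4
  Position 14 ')': depth becomes 3
  Position 15 '(': depth becomes 4
  Position 16 ')': depth becomes 3
  Position 17 ')': depth becomes 2
  Position 18 ')': depth becomes 1
  Position 19 '(': depth becomes 2
  Position 20 ')': depth becomes 1
  Position 21 '(': depth becomes 2
  Position 22 '(': depth becomes 3
  Position 23 '(': depth becomes 4
  Position 24 ')': depth becomes 3
  Position 25 ')': depth becomes 2
  Position 26 ')': depth becomes 1
  Position 27 ')': depth becomes 0
Maximum depth reached: 5

5


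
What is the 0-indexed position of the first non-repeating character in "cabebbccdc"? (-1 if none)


Input: cabebbccdc
Character frequencies:
  'a': 1
  'b': 3
  'c': 4
  'd': 1
  'e': 1
Scanning left to right for freq == 1:
  Position 0 ('c'): freq=4, skip
  Position 1 ('a'): unique! => answer = 1

1


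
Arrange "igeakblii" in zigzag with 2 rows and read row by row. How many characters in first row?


Zigzag "igeakblii" into 2 rows:
Placing characters:
  'i' => row 0
  'g' => row 1
  'e' => row 0
  'a' => row 1
  'k' => row 0
  'b' => row 1
  'l' => row 0
  'i' => row 1
  'i' => row 0
Rows:
  Row 0: "iekli"
  Row 1: "gabi"
First row length: 5

5


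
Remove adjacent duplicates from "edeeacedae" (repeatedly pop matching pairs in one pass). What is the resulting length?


Input: edeeacedae
Stack-based adjacent duplicate removal:
  Read 'e': push. Stack: e
  Read 'd': push. Stack: ed
  Read 'e': push. Stack: ede
  Read 'e': matches stack top 'e' => pop. Stack: ed
  Read 'a': push. Stack: eda
  Read 'c': push. Stack: edac
  Read 'e': push. Stack: edace
  Read 'd': push. Stack: edaced
  Read 'a': push. Stack: edaceda
  Read 'e': push. Stack: edacedae
Final stack: "edacedae" (length 8)

8


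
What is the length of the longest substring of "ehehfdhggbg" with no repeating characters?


Input: "ehehfdhggbg"
Sliding window (track last position of each char):
  Position 0 ('e'): window [0,0] length 1 -- new best
  Position 1 ('h'): window [0,1] length 2 -- new best
  Position 2 ('e'): repeat (last at 0), move window start to 1
  Position 2 ('e'): window [1,2] length 2
  Position 3 ('h'): repeat (last at 1), move window start to 2
  Position 3 ('h'): window [2,3] length 2
  Position 4 ('f'): window [2,4] length 3 -- new best
  Position 5 ('d'): window [2,5] length 4 -- new best
  Position 6 ('h'): repeat (last at 3), move window start to 4
  Position 6 ('h'): window [4,6] length 3
  Position 7 ('g'): window [4,7] length 4
  Position 8 ('g'): repeat (last at 7), move window start to 8
  Position 8 ('g'): window [8,8] length 1
  Position 9 ('b'): window [8,9] length 2
  Position 10 ('g'): repeat (last at 8), move window start to 9
  Position 10 ('g'): window [9,10] length 2
Longest substring with no repeats: "ehfd" with length 4

4


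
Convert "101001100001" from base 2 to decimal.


Input: "101001100001" in base 2
Positional expansion:
  Digit '1' (value 1) x 2^11 = 2048
  Digit '0' (value 0) x 2^10 = 0
  Digit '1' (value 1) x 2^9 = 512
  Digit '0' (value 0) x 2^8 = 0
  Digit '0' (value 0) x 2^7 = 0
  Digit '1' (value 1) x 2^6 = 64
  Digit '1' (value 1) x 2^5 = 32
  Digit '0' (value 0) x 2^4 = 0
  Digit '0' (value 0) x 2^3 = 0
  Digit '0' (value 0) x 2^2 = 0
  Digit '0' (value 0) x 2^1 = 0
  Digit '1' (value 1) x 2^0 = 1
Sum = 2657

2657


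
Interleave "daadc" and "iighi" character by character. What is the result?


Interleaving "daadc" and "iighi":
  Position 0: 'd' from first, 'i' from second => "di"
  Position 1: 'a' from first, 'i' from second => "ai"
  Position 2: 'a' from first, 'g' from second => "ag"
  Position 3: 'd' from first, 'h' from second => "dh"
  Position 4: 'c' from first, 'i' from second => "ci"
Result: diaiagdhci

diaiagdhci


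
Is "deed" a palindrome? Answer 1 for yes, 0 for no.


Input: deed
Reversed: deed
  Compare pos 0 ('d') with pos 3 ('d'): match
  Compare pos 1 ('e') with pos 2 ('e'): match
Result: palindrome

1


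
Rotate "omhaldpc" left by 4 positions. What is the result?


Input: "omhaldpc", rotate left by 4
First 4 characters: "omha"
Remaining characters: "ldpc"
Concatenate remaining + first: "ldpc" + "omha" = "ldpcomha"

ldpcomha


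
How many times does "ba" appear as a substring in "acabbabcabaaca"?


Searching for "ba" in "acabbabcabaaca"
Scanning each position:
  Position 0: "ac" => no
  Position 1: "ca" => no
  Position 2: "ab" => no
  Position 3: "bb" => no
  Position 4: "ba" => MATCH
  Position 5: "ab" => no
  Position 6: "bc" => no
  Position 7: "ca" => no
  Position 8: "ab" => no
  Position 9: "ba" => MATCH
  Position 10: "aa" => no
  Position 11: "ac" => no
  Position 12: "ca" => no
Total occurrences: 2

2


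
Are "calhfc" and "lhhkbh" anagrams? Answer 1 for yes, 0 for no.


Strings: "calhfc", "lhhkbh"
Sorted first:  accfhl
Sorted second: bhhhkl
Differ at position 0: 'a' vs 'b' => not anagrams

0


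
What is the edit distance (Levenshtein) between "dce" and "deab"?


Computing edit distance: "dce" -> "deab"
DP table:
           d    e    a    b
      0    1    2    3    4
  d   1    0    1    2    3
  c   2    1    1    2    3
  e   3    2    1    2    3
Edit distance = dp[3][4] = 3

3


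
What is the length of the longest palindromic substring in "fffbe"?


Input: "fffbe"
Checking substrings for palindromes:
  [0:3] "fff" (len 3) => palindrome
  [0:2] "ff" (len 2) => palindrome
  [1:3] "ff" (len 2) => palindrome
Longest palindromic substring: "fff" with length 3

3


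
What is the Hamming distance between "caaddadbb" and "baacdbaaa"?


Comparing "caaddadbb" and "baacdbaaa" position by position:
  Position 0: 'c' vs 'b' => differ
  Position 1: 'a' vs 'a' => same
  Position 2: 'a' vs 'a' => same
  Position 3: 'd' vs 'c' => differ
  Position 4: 'd' vs 'd' => same
  Position 5: 'a' vs 'b' => differ
  Position 6: 'd' vs 'a' => differ
  Position 7: 'b' vs 'a' => differ
  Position 8: 'b' vs 'a' => differ
Total differences (Hamming distance): 6

6


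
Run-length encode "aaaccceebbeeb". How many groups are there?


Input: aaaccceebbeeb
Scanning for consecutive runs:
  Group 1: 'a' x 3 (positions 0-2)
  Group 2: 'c' x 3 (positions 3-5)
  Group 3: 'e' x 2 (positions 6-7)
  Group 4: 'b' x 2 (positions 8-9)
  Group 5: 'e' x 2 (positions 10-11)
  Group 6: 'b' x 1 (positions 12-12)
Total groups: 6

6


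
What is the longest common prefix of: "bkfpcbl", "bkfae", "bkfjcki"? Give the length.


Words: bkfpcbl, bkfae, bkfjcki
  Position 0: all 'b' => match
  Position 1: all 'k' => match
  Position 2: all 'f' => match
  Position 3: ('p', 'a', 'j') => mismatch, stop
LCP = "bkf" (length 3)

3


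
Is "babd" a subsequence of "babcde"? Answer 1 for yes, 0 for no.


Check if "babd" is a subsequence of "babcde"
Greedy scan:
  Position 0 ('b'): matches sub[0] = 'b'
  Position 1 ('a'): matches sub[1] = 'a'
  Position 2 ('b'): matches sub[2] = 'b'
  Position 3 ('c'): no match needed
  Position 4 ('d'): matches sub[3] = 'd'
  Position 5 ('e'): no match needed
All 4 characters matched => is a subsequence

1


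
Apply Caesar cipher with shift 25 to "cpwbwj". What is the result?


Caesar cipher: shift "cpwbwj" by 25
  'c' (pos 2) + 25 = pos 1 = 'b'
  'p' (pos 15) + 25 = pos 14 = 'o'
  'w' (pos 22) + 25 = pos 21 = 'v'
  'b' (pos 1) + 25 = pos 0 = 'a'
  'w' (pos 22) + 25 = pos 21 = 'v'
  'j' (pos 9) + 25 = pos 8 = 'i'
Result: bovavi

bovavi


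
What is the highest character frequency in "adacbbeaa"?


Input: adacbbeaa
Character counts:
  'a': 4
  'b': 2
  'c': 1
  'd': 1
  'e': 1
Maximum frequency: 4

4


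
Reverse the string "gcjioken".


Input: gcjioken
Reading characters right to left:
  Position 7: 'n'
  Position 6: 'e'
  Position 5: 'k'
  Position 4: 'o'
  Position 3: 'i'
  Position 2: 'j'
  Position 1: 'c'
  Position 0: 'g'
Reversed: nekoijcg

nekoijcg


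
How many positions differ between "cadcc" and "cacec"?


Comparing "cadcc" and "cacec" position by position:
  Position 0: 'c' vs 'c' => same
  Position 1: 'a' vs 'a' => same
  Position 2: 'd' vs 'c' => DIFFER
  Position 3: 'c' vs 'e' => DIFFER
  Position 4: 'c' vs 'c' => same
Positions that differ: 2

2


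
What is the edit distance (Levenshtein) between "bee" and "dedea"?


Computing edit distance: "bee" -> "dedea"
DP table:
           d    e    d    e    a
      0    1    2    3    4    5
  b   1    1    2    3    4    5
  e   2    2    1    2    3    4
  e   3    3    2    2    2    3
Edit distance = dp[3][5] = 3

3


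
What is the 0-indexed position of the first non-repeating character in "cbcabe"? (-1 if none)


Input: cbcabe
Character frequencies:
  'a': 1
  'b': 2
  'c': 2
  'e': 1
Scanning left to right for freq == 1:
  Position 0 ('c'): freq=2, skip
  Position 1 ('b'): freq=2, skip
  Position 2 ('c'): freq=2, skip
  Position 3 ('a'): unique! => answer = 3

3


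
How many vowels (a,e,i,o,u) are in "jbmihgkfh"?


Input: jbmihgkfh
Checking each character:
  'j' at position 0: consonant
  'b' at position 1: consonant
  'm' at position 2: consonant
  'i' at position 3: vowel (running total: 1)
  'h' at position 4: consonant
  'g' at position 5: consonant
  'k' at position 6: consonant
  'f' at position 7: consonant
  'h' at position 8: consonant
Total vowels: 1

1


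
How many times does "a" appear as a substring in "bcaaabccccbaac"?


Searching for "a" in "bcaaabccccbaac"
Scanning each position:
  Position 0: "b" => no
  Position 1: "c" => no
  Position 2: "a" => MATCH
  Position 3: "a" => MATCH
  Position 4: "a" => MATCH
  Position 5: "b" => no
  Position 6: "c" => no
  Position 7: "c" => no
  Position 8: "c" => no
  Position 9: "c" => no
  Position 10: "b" => no
  Position 11: "a" => MATCH
  Position 12: "a" => MATCH
  Position 13: "c" => no
Total occurrences: 5

5


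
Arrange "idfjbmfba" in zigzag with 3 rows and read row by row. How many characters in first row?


Zigzag "idfjbmfba" into 3 rows:
Placing characters:
  'i' => row 0
  'd' => row 1
  'f' => row 2
  'j' => row 1
  'b' => row 0
  'm' => row 1
  'f' => row 2
  'b' => row 1
  'a' => row 0
Rows:
  Row 0: "iba"
  Row 1: "djmb"
  Row 2: "ff"
First row length: 3

3


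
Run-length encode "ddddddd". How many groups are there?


Input: ddddddd
Scanning for consecutive runs:
  Group 1: 'd' x 7 (positions 0-6)
Total groups: 1

1


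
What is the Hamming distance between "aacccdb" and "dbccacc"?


Comparing "aacccdb" and "dbccacc" position by position:
  Position 0: 'a' vs 'd' => differ
  Position 1: 'a' vs 'b' => differ
  Position 2: 'c' vs 'c' => same
  Position 3: 'c' vs 'c' => same
  Position 4: 'c' vs 'a' => differ
  Position 5: 'd' vs 'c' => differ
  Position 6: 'b' vs 'c' => differ
Total differences (Hamming distance): 5

5


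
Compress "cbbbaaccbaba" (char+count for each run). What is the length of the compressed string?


Input: cbbbaaccbaba
Runs:
  'c' x 1 => "c1"
  'b' x 3 => "b3"
  'a' x 2 => "a2"
  'c' x 2 => "c2"
  'b' x 1 => "b1"
  'a' x 1 => "a1"
  'b' x 1 => "b1"
  'a' x 1 => "a1"
Compressed: "c1b3a2c2b1a1b1a1"
Compressed length: 16

16


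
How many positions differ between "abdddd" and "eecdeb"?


Comparing "abdddd" and "eecdeb" position by position:
  Position 0: 'a' vs 'e' => DIFFER
  Position 1: 'b' vs 'e' => DIFFER
  Position 2: 'd' vs 'c' => DIFFER
  Position 3: 'd' vs 'd' => same
  Position 4: 'd' vs 'e' => DIFFER
  Position 5: 'd' vs 'b' => DIFFER
Positions that differ: 5

5


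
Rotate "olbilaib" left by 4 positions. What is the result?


Input: "olbilaib", rotate left by 4
First 4 characters: "olbi"
Remaining characters: "laib"
Concatenate remaining + first: "laib" + "olbi" = "laibolbi"

laibolbi


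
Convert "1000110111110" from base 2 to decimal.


Input: "1000110111110" in base 2
Positional expansion:
  Digit '1' (value 1) x 2^12 = 4096
  Digit '0' (value 0) x 2^11 = 0
  Digit '0' (value 0) x 2^10 = 0
  Digit '0' (value 0) x 2^9 = 0
  Digit '1' (value 1) x 2^8 = 256
  Digit '1' (value 1) x 2^7 = 128
  Digit '0' (value 0) x 2^6 = 0
  Digit '1' (value 1) x 2^5 = 32
  Digit '1' (value 1) x 2^4 = 16
  Digit '1' (value 1) x 2^3 = 8
  Digit '1' (value 1) x 2^2 = 4
  Digit '1' (value 1) x 2^1 = 2
  Digit '0' (value 0) x 2^0 = 0
Sum = 4542

4542


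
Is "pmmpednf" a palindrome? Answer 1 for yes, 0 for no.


Input: pmmpednf
Reversed: fndepmmp
  Compare pos 0 ('p') with pos 7 ('f'): MISMATCH
  Compare pos 1 ('m') with pos 6 ('n'): MISMATCH
  Compare pos 2 ('m') with pos 5 ('d'): MISMATCH
  Compare pos 3 ('p') with pos 4 ('e'): MISMATCH
Result: not a palindrome

0


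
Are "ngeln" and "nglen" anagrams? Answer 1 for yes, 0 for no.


Strings: "ngeln", "nglen"
Sorted first:  eglnn
Sorted second: eglnn
Sorted forms match => anagrams

1


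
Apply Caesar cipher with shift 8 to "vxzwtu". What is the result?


Caesar cipher: shift "vxzwtu" by 8
  'v' (pos 21) + 8 = pos 3 = 'd'
  'x' (pos 23) + 8 = pos 5 = 'f'
  'z' (pos 25) + 8 = pos 7 = 'h'
  'w' (pos 22) + 8 = pos 4 = 'e'
  't' (pos 19) + 8 = pos 1 = 'b'
  'u' (pos 20) + 8 = pos 2 = 'c'
Result: dfhebc

dfhebc


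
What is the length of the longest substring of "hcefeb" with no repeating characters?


Input: "hcefeb"
Sliding window (track last position of each char):
  Position 0 ('h'): window [0,0] length 1 -- new best
  Position 1 ('c'): window [0,1] length 2 -- new best
  Position 2 ('e'): window [0,2] length 3 -- new best
  Position 3 ('f'): window [0,3] length 4 -- new best
  Position 4 ('e'): repeat (last at 2), move window start to 3
  Position 4 ('e'): window [3,4] length 2
  Position 5 ('b'): window [3,5] length 3
Longest substring with no repeats: "hcef" with length 4

4


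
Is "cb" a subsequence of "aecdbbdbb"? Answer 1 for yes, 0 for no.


Check if "cb" is a subsequence of "aecdbbdbb"
Greedy scan:
  Position 0 ('a'): no match needed
  Position 1 ('e'): no match needed
  Position 2 ('c'): matches sub[0] = 'c'
  Position 3 ('d'): no match needed
  Position 4 ('b'): matches sub[1] = 'b'
  Position 5 ('b'): no match needed
  Position 6 ('d'): no match needed
  Position 7 ('b'): no match needed
  Position 8 ('b'): no match needed
All 2 characters matched => is a subsequence

1


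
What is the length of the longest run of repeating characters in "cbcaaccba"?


Input: "cbcaaccba"
Scanning for longest run:
  Position 1 ('b'): new char, reset run to 1
  Position 2 ('c'): new char, reset run to 1
  Position 3 ('a'): new char, reset run to 1
  Position 4 ('a'): continues run of 'a', length=2
  Position 5 ('c'): new char, reset run to 1
  Position 6 ('c'): continues run of 'c', length=2
  Position 7 ('b'): new char, reset run to 1
  Position 8 ('a'): new char, reset run to 1
Longest run: 'a' with length 2

2


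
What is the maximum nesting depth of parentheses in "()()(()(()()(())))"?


Input: "()()(()(()()(())))"
Tracking depth:
  Position 0 '(': depth becomes 1
  Position 1 ')': depth becomes 0
  Position 2 '(': depth becomes 1
  Position 3 ')': depth becomes 0
  Position 4 '(': depth becomes 1
  Position 5 '(': depth becomes 2
  Position 6 ')': depth becomes 1
  Position 7 '(': depth becomes 2
  Position 8 '(': depth becomes 3
  Position 9 ')': depth becomes 2
  Position 10 '(': depth becomes 3
  Position 11 ')': depth becomes 2
  Position 12 '(': depth becomes 3
  Position 13 '(': depth becomes 4
  Position 14 ')': depth becomes 3
  Position 15 ')': depth becomes 2
  Position 16 ')': depth becomes 1
  Position 17 ')': depth becomes 0
Maximum depth reached: 4

4


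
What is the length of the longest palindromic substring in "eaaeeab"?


Input: "eaaeeab"
Checking substrings for palindromes:
  [0:4] "eaae" (len 4) => palindrome
  [2:6] "aeea" (len 4) => palindrome
  [1:3] "aa" (len 2) => palindrome
  [3:5] "ee" (len 2) => palindrome
Longest palindromic substring: "eaae" with length 4

4


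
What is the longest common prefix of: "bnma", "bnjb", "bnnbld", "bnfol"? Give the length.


Words: bnma, bnjb, bnnbld, bnfol
  Position 0: all 'b' => match
  Position 1: all 'n' => match
  Position 2: ('m', 'j', 'n', 'f') => mismatch, stop
LCP = "bn" (length 2)

2


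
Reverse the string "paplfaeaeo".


Input: paplfaeaeo
Reading characters right to left:
  Position 9: 'o'
  Position 8: 'e'
  Position 7: 'a'
  Position 6: 'e'
  Position 5: 'a'
  Position 4: 'f'
  Position 3: 'l'
  Position 2: 'p'
  Position 1: 'a'
  Position 0: 'p'
Reversed: oeaeaflpap

oeaeaflpap


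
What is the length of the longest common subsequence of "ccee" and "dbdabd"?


LCS of "ccee" and "dbdabd"
DP table:
           d    b    d    a    b    d
      0    0    0    0    0    0    0
  c   0    0    0    0    0    0    0
  c   0    0    0    0    0    0    0
  e   0    0    0    0    0    0    0
  e   0    0    0    0    0    0    0
LCS length = dp[4][6] = 0

0


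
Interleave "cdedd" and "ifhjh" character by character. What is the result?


Interleaving "cdedd" and "ifhjh":
  Position 0: 'c' from first, 'i' from second => "ci"
  Position 1: 'd' from first, 'f' from second => "df"
  Position 2: 'e' from first, 'h' from second => "eh"
  Position 3: 'd' from first, 'j' from second => "dj"
  Position 4: 'd' from first, 'h' from second => "dh"
Result: cidfehdjdh

cidfehdjdh


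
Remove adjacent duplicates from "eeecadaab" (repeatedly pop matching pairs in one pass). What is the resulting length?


Input: eeecadaab
Stack-based adjacent duplicate removal:
  Read 'e': push. Stack: e
  Read 'e': matches stack top 'e' => pop. Stack: (empty)
  Read 'e': push. Stack: e
  Read 'c': push. Stack: ec
  Read 'a': push. Stack: eca
  Read 'd': push. Stack: ecad
  Read 'a': push. Stack: ecada
  Read 'a': matches stack top 'a' => pop. Stack: ecad
  Read 'b': push. Stack: ecadb
Final stack: "ecadb" (length 5)

5


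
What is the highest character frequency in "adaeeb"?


Input: adaeeb
Character counts:
  'a': 2
  'b': 1
  'd': 1
  'e': 2
Maximum frequency: 2

2


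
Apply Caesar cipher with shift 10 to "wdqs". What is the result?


Caesar cipher: shift "wdqs" by 10
  'w' (pos 22) + 10 = pos 6 = 'g'
  'd' (pos 3) + 10 = pos 13 = 'n'
  'q' (pos 16) + 10 = pos 0 = 'a'
  's' (pos 18) + 10 = pos 2 = 'c'
Result: gnac

gnac


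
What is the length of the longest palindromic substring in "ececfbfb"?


Input: "ececfbfb"
Checking substrings for palindromes:
  [0:3] "ece" (len 3) => palindrome
  [1:4] "cec" (len 3) => palindrome
  [4:7] "fbf" (len 3) => palindrome
  [5:8] "bfb" (len 3) => palindrome
Longest palindromic substring: "ece" with length 3

3


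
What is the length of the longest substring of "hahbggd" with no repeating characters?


Input: "hahbggd"
Sliding window (track last position of each char):
  Position 0 ('h'): window [0,0] length 1 -- new best
  Position 1 ('a'): window [0,1] length 2 -- new best
  Position 2 ('h'): repeat (last at 0), move window start to 1
  Position 2 ('h'): window [1,2] length 2
  Position 3 ('b'): window [1,3] length 3 -- new best
  Position 4 ('g'): window [1,4] length 4 -- new best
  Position 5 ('g'): repeat (last at 4), move window start to 5
  Position 5 ('g'): window [5,5] length 1
  Position 6 ('d'): window [5,6] length 2
Longest substring with no repeats: "ahbg" with length 4

4


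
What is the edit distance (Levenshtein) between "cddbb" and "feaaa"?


Computing edit distance: "cddbb" -> "feaaa"
DP table:
           f    e    a    a    a
      0    1    2    3    4    5
  c   1    1    2    3    4    5
  d   2    2    2    3    4    5
  d   3    3    3    3    4    5
  b   4    4    4    4    4    5
  b   5    5    5    5    5    5
Edit distance = dp[5][5] = 5

5


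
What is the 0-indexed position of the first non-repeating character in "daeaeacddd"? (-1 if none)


Input: daeaeacddd
Character frequencies:
  'a': 3
  'c': 1
  'd': 4
  'e': 2
Scanning left to right for freq == 1:
  Position 0 ('d'): freq=4, skip
  Position 1 ('a'): freq=3, skip
  Position 2 ('e'): freq=2, skip
  Position 3 ('a'): freq=3, skip
  Position 4 ('e'): freq=2, skip
  Position 5 ('a'): freq=3, skip
  Position 6 ('c'): unique! => answer = 6

6


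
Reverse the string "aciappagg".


Input: aciappagg
Reading characters right to left:
  Position 8: 'g'
  Position 7: 'g'
  Position 6: 'a'
  Position 5: 'p'
  Position 4: 'p'
  Position 3: 'a'
  Position 2: 'i'
  Position 1: 'c'
  Position 0: 'a'
Reversed: ggappaica

ggappaica


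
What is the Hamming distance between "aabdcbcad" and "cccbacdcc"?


Comparing "aabdcbcad" and "cccbacdcc" position by position:
  Position 0: 'a' vs 'c' => differ
  Position 1: 'a' vs 'c' => differ
  Position 2: 'b' vs 'c' => differ
  Position 3: 'd' vs 'b' => differ
  Position 4: 'c' vs 'a' => differ
  Position 5: 'b' vs 'c' => differ
  Position 6: 'c' vs 'd' => differ
  Position 7: 'a' vs 'c' => differ
  Position 8: 'd' vs 'c' => differ
Total differences (Hamming distance): 9

9


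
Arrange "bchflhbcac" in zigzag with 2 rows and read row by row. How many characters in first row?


Zigzag "bchflhbcac" into 2 rows:
Placing characters:
  'b' => row 0
  'c' => row 1
  'h' => row 0
  'f' => row 1
  'l' => row 0
  'h' => row 1
  'b' => row 0
  'c' => row 1
  'a' => row 0
  'c' => row 1
Rows:
  Row 0: "bhlba"
  Row 1: "cfhcc"
First row length: 5

5


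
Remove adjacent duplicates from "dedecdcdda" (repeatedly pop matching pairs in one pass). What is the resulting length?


Input: dedecdcdda
Stack-based adjacent duplicate removal:
  Read 'd': push. Stack: d
  Read 'e': push. Stack: de
  Read 'd': push. Stack: ded
  Read 'e': push. Stack: dede
  Read 'c': push. Stack: dedec
  Read 'd': push. Stack: dedecd
  Read 'c': push. Stack: dedecdc
  Read 'd': push. Stack: dedecdcd
  Read 'd': matches stack top 'd' => pop. Stack: dedecdc
  Read 'a': push. Stack: dedecdca
Final stack: "dedecdca" (length 8)

8


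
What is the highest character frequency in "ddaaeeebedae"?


Input: ddaaeeebedae
Character counts:
  'a': 3
  'b': 1
  'd': 3
  'e': 5
Maximum frequency: 5

5


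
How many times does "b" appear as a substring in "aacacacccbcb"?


Searching for "b" in "aacacacccbcb"
Scanning each position:
  Position 0: "a" => no
  Position 1: "a" => no
  Position 2: "c" => no
  Position 3: "a" => no
  Position 4: "c" => no
  Position 5: "a" => no
  Position 6: "c" => no
  Position 7: "c" => no
  Position 8: "c" => no
  Position 9: "b" => MATCH
  Position 10: "c" => no
  Position 11: "b" => MATCH
Total occurrences: 2

2


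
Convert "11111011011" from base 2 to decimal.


Input: "11111011011" in base 2
Positional expansion:
  Digit '1' (value 1) x 2^10 = 1024
  Digit '1' (value 1) x 2^9 = 512
  Digit '1' (value 1) x 2^8 = 256
  Digit '1' (value 1) x 2^7 = 128
  Digit '1' (value 1) x 2^6 = 64
  Digit '0' (value 0) x 2^5 = 0
  Digit '1' (value 1) x 2^4 = 16
  Digit '1' (value 1) x 2^3 = 8
  Digit '0' (value 0) x 2^2 = 0
  Digit '1' (value 1) x 2^1 = 2
  Digit '1' (value 1) x 2^0 = 1
Sum = 2011

2011


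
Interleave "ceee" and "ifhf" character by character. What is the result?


Interleaving "ceee" and "ifhf":
  Position 0: 'c' from first, 'i' from second => "ci"
  Position 1: 'e' from first, 'f' from second => "ef"
  Position 2: 'e' from first, 'h' from second => "eh"
  Position 3: 'e' from first, 'f' from second => "ef"
Result: ciefehef

ciefehef
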